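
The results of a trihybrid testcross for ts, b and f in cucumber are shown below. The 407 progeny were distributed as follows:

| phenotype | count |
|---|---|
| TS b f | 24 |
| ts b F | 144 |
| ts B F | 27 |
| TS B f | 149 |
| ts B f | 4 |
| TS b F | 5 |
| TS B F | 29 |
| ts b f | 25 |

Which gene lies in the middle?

The two most frequent reciprocal classes, ts b F and TS B f, are the parental types, so the F1 was ts b F / TS B f.
The two rarest classes, TS b F and ts B f, are the double crossovers. Comparing them with the parentals, only the ts allele has switched, so ts is the middle locus and the order is f – ts – b.

ts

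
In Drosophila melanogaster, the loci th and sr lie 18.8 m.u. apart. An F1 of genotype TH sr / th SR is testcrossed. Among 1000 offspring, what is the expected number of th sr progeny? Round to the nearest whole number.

94

A map distance of 18.8 m.u. corresponds to a recombination frequency of 0.188.
The F1 is TH sr / th SR, so th sr is a recombinant gamete class with expected frequency r/2 = 0.188/2 = 0.0940.
Expected number = 0.0940 × 1000 = 94.00 ≈ 94.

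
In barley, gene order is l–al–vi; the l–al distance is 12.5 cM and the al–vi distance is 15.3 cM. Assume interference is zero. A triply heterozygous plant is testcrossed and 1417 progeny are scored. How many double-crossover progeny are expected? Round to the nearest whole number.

Map distances give recombination frequencies of 0.125 and 0.153 for the two intervals.
With no interference, expected double-crossover frequency = 0.125 × 0.153 = 0.01912.
Expected number = 0.01912 × 1417 = 27.10 ≈ 27.

27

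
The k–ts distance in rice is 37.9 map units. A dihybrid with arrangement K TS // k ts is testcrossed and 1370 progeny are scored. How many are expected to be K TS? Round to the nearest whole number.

A map distance of 37.9 map units corresponds to a recombination frequency of 0.379.
The F1 is K TS / k ts, so K TS is a parental gamete class with expected frequency (1 − r)/2 = 0.621/2 = 0.3105.
Expected number = 0.3105 × 1370 = 425.38 ≈ 425.

425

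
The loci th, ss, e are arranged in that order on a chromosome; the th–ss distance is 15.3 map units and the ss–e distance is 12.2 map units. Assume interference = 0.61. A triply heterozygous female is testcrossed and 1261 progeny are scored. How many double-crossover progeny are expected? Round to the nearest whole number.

9

Map distances give recombination frequencies of 0.153 and 0.122 for the two intervals.
With interference 0.61 (so coincidence = 0.39), expected double-crossover frequency = 0.153 × 0.122 × 0.39 = 0.00728.
Expected number = 0.00728 × 1261 = 9.18 ≈ 9.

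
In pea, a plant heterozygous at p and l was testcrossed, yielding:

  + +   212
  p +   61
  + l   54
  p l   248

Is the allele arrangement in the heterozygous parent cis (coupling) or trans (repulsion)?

The two most frequent classes are + + (212) and p l (248); these are the parental (non-recombinant) types.
So the F1 carried + + on one chromosome and p l on the other — the recessive alleles are on the same chromosome (cis / coupling).

cis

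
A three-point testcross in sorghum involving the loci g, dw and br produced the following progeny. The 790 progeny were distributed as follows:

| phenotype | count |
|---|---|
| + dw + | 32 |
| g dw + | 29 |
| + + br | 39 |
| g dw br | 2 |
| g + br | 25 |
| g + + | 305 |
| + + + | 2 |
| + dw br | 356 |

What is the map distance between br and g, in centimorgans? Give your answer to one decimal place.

7.7 centimorgans

The two most frequent reciprocal classes, g + + and + dw br, are the parental types, so the F1 was g + + / + dw br.
The two rarest classes, + + + and g dw br, are the double crossovers. Comparing them with the parentals, only the g allele has switched, so g is the middle locus and the order is br – g – dw.
Crossovers in the br–g interval produce the single-crossover classes g + br and + dw + (25 + 32 = 57) plus the double crossovers (4).
RF(br–g) = (57 + 4) / 790 = 61/790 = 0.0772 → 7.7 centimorgans.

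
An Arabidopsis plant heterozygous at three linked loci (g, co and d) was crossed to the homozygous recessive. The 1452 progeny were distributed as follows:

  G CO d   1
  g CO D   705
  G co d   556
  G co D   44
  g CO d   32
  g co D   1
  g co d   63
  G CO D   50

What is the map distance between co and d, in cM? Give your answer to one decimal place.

5.4 cM

The two most frequent reciprocal classes, G co d and g CO D, are the parental types, so the F1 was G co d / g CO D.
The two rarest classes, G CO d and g co D, are the double crossovers. Comparing them with the parentals, only the co allele has switched, so co is the middle locus and the order is d – co – g.
Crossovers in the d–co interval produce the single-crossover classes G co D and g CO d (44 + 32 = 76) plus the double crossovers (2).
RF(d–co) = (76 + 2) / 1452 = 78/1452 = 0.0537 → 5.4 cM.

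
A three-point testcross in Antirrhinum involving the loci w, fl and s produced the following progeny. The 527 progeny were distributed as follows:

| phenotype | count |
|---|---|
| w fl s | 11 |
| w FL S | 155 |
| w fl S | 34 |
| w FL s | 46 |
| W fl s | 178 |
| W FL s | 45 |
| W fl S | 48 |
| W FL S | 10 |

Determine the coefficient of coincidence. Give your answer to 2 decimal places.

The two most frequent reciprocal classes, w FL S and W fl s, are the parental types, so the F1 was w FL S / W fl s.
The two rarest classes, W FL S and w fl s, are the double crossovers. Comparing them with the parentals, only the w allele has switched, so w is the middle locus and the order is s – w – fl.
s–w: (94 + 21)/527 = 0.2182; w–fl: (79 + 21)/527 = 0.1898.
Expected DCO frequency = 0.2182 × 0.1898 ≈ 0.04141; observed = 21/527 ≈ 0.03985.
Coefficient of coincidence = 0.03985/0.04141 ≈ 0.96.

0.96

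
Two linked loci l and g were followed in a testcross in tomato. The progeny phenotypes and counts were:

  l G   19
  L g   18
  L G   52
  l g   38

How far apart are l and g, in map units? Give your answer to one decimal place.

The two most frequent classes, L G (52) and l g (38), are the parental types, so the F1 was L G / l g.
The recombinant classes are L g and l G: 18 + 19 = 37.
Recombination frequency = 37/127 = 0.2913 ≈ 29.1%, i.e. 29.1 map units.

29.1 map units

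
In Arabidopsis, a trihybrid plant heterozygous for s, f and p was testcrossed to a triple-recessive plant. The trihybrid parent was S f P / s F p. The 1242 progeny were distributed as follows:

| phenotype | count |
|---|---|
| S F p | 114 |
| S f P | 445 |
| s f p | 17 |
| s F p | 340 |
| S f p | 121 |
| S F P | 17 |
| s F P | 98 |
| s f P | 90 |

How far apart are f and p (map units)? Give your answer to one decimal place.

20.4 map units

The two rarest classes, S F P and s f p, are the double crossovers. Comparing them with the parentals, only the f allele has switched, so f is the middle locus and the order is s – f – p.
Crossovers in the f–p interval produce the single-crossover classes S f p and s F P (121 + 98 = 219) plus the double crossovers (34).
RF(f–p) = (219 + 34) / 1242 = 253/1242 = 0.2037 → 20.4 map units.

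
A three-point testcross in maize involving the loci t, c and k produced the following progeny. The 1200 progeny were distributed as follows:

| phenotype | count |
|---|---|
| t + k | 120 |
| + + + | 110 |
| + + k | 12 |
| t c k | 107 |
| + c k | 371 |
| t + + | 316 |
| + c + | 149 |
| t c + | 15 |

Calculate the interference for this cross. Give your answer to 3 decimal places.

The two most frequent reciprocal classes, t + + and + c k, are the parental types, so the F1 was t + + / + c k.
The two rarest classes, t c + and + + k, are the double crossovers. Comparing them with the parentals, only the c allele has switched, so c is the middle locus and the order is k – c – t.
k–c: (269 + 27)/1200 = 0.2467; c–t: (217 + 27)/1200 = 0.2033.
Expected DCO frequency = 0.2467 × 0.2033 ≈ 0.05015; observed = 27/1200 ≈ 0.02250.
Coefficient of coincidence = 0.02250/0.05015 ≈ 0.449; interference = 1 − 0.449 = 0.551.

0.551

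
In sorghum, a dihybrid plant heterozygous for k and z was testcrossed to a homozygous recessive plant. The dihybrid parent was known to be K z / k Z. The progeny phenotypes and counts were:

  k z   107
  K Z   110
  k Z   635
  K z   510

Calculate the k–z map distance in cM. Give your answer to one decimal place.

The recombinant classes are K Z and k z: 110 + 107 = 217.
Recombination frequency = 217/1362 = 0.1593 ≈ 15.9%, i.e. 15.9 cM.

15.9 cM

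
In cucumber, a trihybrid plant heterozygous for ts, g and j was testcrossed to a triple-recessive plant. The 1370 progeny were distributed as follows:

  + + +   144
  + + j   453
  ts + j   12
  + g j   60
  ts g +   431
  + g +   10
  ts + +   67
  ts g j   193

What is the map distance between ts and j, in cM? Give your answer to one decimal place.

26.2 cM

The two most frequent reciprocal classes, + + j and ts g +, are the parental types, so the F1 was + + j / ts g +.
The two rarest classes, ts + j and + g +, are the double crossovers. Comparing them with the parentals, only the ts allele has switched, so ts is the middle locus and the order is g – ts – j.
Crossovers in the ts–j interval produce the single-crossover classes + + + and ts g j (144 + 193 = 337) plus the double crossovers (22).
RF(ts–j) = (337 + 22) / 1370 = 359/1370 = 0.2620 → 26.2 cM.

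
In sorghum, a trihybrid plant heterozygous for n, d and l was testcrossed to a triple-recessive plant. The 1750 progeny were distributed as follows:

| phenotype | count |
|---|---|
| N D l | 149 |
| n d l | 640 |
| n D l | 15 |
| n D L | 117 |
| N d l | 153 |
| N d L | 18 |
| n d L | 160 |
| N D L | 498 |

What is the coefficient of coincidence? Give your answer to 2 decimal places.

0.56

The two most frequent reciprocal classes, n d l and N D L, are the parental types, so the F1 was n d l / N D L.
The two rarest classes, n D l and N d L, are the double crossovers. Comparing them with the parentals, only the d allele has switched, so d is the middle locus and the order is l – d – n.
l–d: (309 + 33)/1750 = 0.1954; d–n: (270 + 33)/1750 = 0.1731.
Expected DCO frequency = 0.1954 × 0.1731 ≈ 0.03382; observed = 33/1750 ≈ 0.01886.
Coefficient of coincidence = 0.01886/0.03382 ≈ 0.56.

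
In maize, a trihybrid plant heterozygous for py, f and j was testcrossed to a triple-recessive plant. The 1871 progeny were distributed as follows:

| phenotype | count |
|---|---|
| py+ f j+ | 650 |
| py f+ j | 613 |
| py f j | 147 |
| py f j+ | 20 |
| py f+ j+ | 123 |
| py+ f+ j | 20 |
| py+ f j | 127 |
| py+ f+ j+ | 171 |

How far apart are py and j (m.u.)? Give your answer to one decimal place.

The two most frequent reciprocal classes, py+ f j+ and py f+ j, are the parental types, so the F1 was py+ f j+ / py f+ j.
The two rarest classes, py f j+ and py+ f+ j, are the double crossovers. Comparing them with the parentals, only the py allele has switched, so py is the middle locus and the order is f – py – j.
Crossovers in the py–j interval produce the single-crossover classes py+ f j and py f+ j+ (127 + 123 = 250) plus the double crossovers (40).
RF(py–j) = (250 + 40) / 1871 = 290/1871 = 0.1550 → 15.5 m.u.

15.5 m.u.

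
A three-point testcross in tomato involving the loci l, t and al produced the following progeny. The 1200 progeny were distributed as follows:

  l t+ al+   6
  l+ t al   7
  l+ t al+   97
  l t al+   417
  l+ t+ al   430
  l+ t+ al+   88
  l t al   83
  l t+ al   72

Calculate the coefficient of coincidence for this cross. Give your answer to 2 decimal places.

The two most frequent reciprocal classes, l+ t+ al and l t al+, are the parental types, so the F1 was l+ t+ al / l t al+.
The two rarest classes, l+ t al and l t+ al+, are the double crossovers. Comparing them with the parentals, only the t allele has switched, so t is the middle locus and the order is l – t – al.
l–t: (169 + 13)/1200 = 0.1517; t–al: (171 + 13)/1200 = 0.1533.
Expected DCO frequency = 0.1517 × 0.1533 ≈ 0.02326; observed = 13/1200 ≈ 0.01083.
Coefficient of coincidence = 0.01083/0.02326 ≈ 0.47.

0.47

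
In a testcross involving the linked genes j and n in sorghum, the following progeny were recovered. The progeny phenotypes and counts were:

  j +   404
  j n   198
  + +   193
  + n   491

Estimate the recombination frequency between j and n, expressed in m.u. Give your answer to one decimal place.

The two most frequent classes, + n (491) and j + (404), are the parental types, so the F1 was + n / j +.
The recombinant classes are + + and j n: 193 + 198 = 391.
Recombination frequency = 391/1286 = 0.3040 ≈ 30.4%, i.e. 30.4 m.u.

30.4 m.u.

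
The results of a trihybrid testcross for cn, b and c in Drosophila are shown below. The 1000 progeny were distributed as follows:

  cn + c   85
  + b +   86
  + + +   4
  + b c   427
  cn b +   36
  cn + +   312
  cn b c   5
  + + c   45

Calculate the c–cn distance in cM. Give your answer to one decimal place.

18.0 cM

The two most frequent reciprocal classes, cn + + and + b c, are the parental types, so the F1 was cn + + / + b c.
The two rarest classes, + + + and cn b c, are the double crossovers. Comparing them with the parentals, only the cn allele has switched, so cn is the middle locus and the order is b – cn – c.
Crossovers in the cn–c interval produce the single-crossover classes cn + c and + b + (85 + 86 = 171) plus the double crossovers (9).
RF(cn–c) = (171 + 9) / 1000 = 180/1000 = 0.1800 → 18.0 cM.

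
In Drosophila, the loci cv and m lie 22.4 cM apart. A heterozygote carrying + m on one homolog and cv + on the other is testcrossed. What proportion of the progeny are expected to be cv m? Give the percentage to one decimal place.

A map distance of 22.4 cM corresponds to a recombination frequency of 0.224.
The F1 is + m / cv +, so cv m is a recombinant gamete class with expected frequency r/2 = 0.224/2 = 0.1120.
That is 0.1120 = 11.2% of the progeny.

11.2%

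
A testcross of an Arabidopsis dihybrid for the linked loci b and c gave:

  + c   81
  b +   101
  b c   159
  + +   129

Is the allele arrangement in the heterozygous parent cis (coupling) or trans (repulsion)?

The two most frequent classes are + + (129) and b c (159); these are the parental (non-recombinant) types.
So the F1 carried + + on one chromosome and b c on the other — the recessive alleles are on the same chromosome (cis / coupling).

cis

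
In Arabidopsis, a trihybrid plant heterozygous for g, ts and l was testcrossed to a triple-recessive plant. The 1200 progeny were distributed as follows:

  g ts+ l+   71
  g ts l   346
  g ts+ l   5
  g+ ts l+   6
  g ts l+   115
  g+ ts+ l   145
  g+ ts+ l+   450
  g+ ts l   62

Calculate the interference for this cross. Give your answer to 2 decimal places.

0.66

The two most frequent reciprocal classes, g ts l and g+ ts+ l+, are the parental types, so the F1 was g ts l / g+ ts+ l+.
The two rarest classes, g ts+ l and g+ ts l+, are the double crossovers. Comparing them with the parentals, only the ts allele has switched, so ts is the middle locus and the order is g – ts – l.
g–ts: (133 + 11)/1200 = 0.1200; ts–l: (260 + 11)/1200 = 0.2258.
Expected DCO frequency = 0.1200 × 0.2258 ≈ 0.02710; observed = 11/1200 ≈ 0.00917.
Coefficient of coincidence = 0.00917/0.02710 ≈ 0.34; interference = 1 − 0.34 = 0.66.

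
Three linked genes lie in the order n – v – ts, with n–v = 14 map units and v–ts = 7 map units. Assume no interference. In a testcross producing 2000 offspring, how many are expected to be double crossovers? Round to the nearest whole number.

20

Map distances give recombination frequencies of 0.140 and 0.070 for the two intervals.
With no interference, expected double-crossover frequency = 0.140 × 0.070 = 0.00980.
Expected number = 0.00980 × 2000 = 19.60 ≈ 20.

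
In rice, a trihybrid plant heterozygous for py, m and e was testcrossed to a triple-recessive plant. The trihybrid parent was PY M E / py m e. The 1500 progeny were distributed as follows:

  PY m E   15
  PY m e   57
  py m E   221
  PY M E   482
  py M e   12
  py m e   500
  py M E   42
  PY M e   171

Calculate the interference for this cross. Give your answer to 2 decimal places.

The two rarest classes, PY m E and py M e, are the double crossovers. Comparing them with the parentals, only the m allele has switched, so m is the middle locus and the order is py – m – e.
py–m: (99 + 27)/1500 = 0.0840; m–e: (392 + 27)/1500 = 0.2793.
Expected DCO frequency = 0.0840 × 0.2793 ≈ 0.02346; observed = 27/1500 ≈ 0.01800.
Coefficient of coincidence = 0.01800/0.02346 ≈ 0.77; interference = 1 − 0.77 = 0.23.

0.23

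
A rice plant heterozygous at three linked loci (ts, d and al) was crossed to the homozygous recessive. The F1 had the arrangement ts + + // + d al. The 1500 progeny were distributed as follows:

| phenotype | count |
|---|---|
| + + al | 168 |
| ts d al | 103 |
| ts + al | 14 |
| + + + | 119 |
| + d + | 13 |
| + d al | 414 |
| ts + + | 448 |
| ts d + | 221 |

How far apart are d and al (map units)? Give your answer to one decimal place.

27.7 map units

The two rarest classes, ts + al and + d +, are the double crossovers. Comparing them with the parentals, only the al allele has switched, so al is the middle locus and the order is d – al – ts.
Crossovers in the d–al interval produce the single-crossover classes ts d + and + + al (221 + 168 = 389) plus the double crossovers (27).
RF(d–al) = (389 + 27) / 1500 = 416/1500 = 0.2773 → 27.7 map units.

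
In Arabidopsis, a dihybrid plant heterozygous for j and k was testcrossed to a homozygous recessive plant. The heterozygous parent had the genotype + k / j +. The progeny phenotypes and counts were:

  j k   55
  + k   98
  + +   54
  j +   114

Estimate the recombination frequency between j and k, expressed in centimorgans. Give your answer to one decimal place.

34.0 centimorgans

The recombinant classes are + + and j k: 54 + 55 = 109.
Recombination frequency = 109/321 = 0.3396 ≈ 34.0%, i.e. 34.0 centimorgans.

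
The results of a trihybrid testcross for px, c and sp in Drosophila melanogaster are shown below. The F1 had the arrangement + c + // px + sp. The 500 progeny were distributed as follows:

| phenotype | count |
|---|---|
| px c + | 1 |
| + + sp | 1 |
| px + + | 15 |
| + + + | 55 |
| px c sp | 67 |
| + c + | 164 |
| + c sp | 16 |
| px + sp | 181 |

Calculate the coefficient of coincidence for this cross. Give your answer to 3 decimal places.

The two rarest classes, px c + and + + sp, are the double crossovers. Comparing them with the parentals, only the px allele has switched, so px is the middle locus and the order is sp – px – c.
sp–px: (31 + 2)/500 = 0.0660; px–c: (122 + 2)/500 = 0.2480.
Expected DCO frequency = 0.0660 × 0.2480 ≈ 0.01637; observed = 2/500 ≈ 0.00400.
Coefficient of coincidence = 0.00400/0.01637 ≈ 0.244.

0.244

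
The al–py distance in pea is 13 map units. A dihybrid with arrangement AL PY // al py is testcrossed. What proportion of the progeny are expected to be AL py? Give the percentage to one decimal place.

6.5%

A map distance of 13 map units corresponds to a recombination frequency of 0.130.
The F1 is AL PY / al py, so AL py is a recombinant gamete class with expected frequency r/2 = 0.130/2 = 0.0650.
That is 0.0650 = 6.5% of the progeny.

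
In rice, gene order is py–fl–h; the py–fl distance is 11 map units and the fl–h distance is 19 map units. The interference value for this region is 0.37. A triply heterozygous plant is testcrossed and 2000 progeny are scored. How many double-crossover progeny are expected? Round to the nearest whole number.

26

Map distances give recombination frequencies of 0.110 and 0.190 for the two intervals.
With interference 0.37 (so coincidence = 0.63), expected double-crossover frequency = 0.110 × 0.190 × 0.63 = 0.01317.
Expected number = 0.01317 × 2000 = 26.33 ≈ 26.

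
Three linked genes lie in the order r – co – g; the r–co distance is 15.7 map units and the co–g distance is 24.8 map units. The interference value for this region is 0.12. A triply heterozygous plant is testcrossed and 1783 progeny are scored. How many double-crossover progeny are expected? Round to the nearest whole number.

61

Map distances give recombination frequencies of 0.157 and 0.248 for the two intervals.
With interference 0.12 (so coincidence = 0.88), expected double-crossover frequency = 0.157 × 0.248 × 0.88 = 0.03426.
Expected number = 0.03426 × 1783 = 61.09 ≈ 61.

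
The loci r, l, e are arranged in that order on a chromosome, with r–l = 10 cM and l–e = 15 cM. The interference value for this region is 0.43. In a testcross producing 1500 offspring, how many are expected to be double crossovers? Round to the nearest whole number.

Map distances give recombination frequencies of 0.100 and 0.150 for the two intervals.
With interference 0.43 (so coincidence = 0.57), expected double-crossover frequency = 0.100 × 0.150 × 0.57 = 0.00855.
Expected number = 0.00855 × 1500 = 12.83 ≈ 13.

13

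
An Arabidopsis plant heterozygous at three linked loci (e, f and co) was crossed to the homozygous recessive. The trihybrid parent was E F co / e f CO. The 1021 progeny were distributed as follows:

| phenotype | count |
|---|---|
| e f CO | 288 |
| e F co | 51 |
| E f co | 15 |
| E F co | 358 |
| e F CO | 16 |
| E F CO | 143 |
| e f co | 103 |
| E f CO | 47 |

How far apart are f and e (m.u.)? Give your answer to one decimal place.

The two rarest classes, E f co and e F CO, are the double crossovers. Comparing them with the parentals, only the f allele has switched, so f is the middle locus and the order is co – f – e.
Crossovers in the f–e interval produce the single-crossover classes e F co and E f CO (51 + 47 = 98) plus the double crossovers (31).
RF(f–e) = (98 + 31) / 1021 = 129/1021 = 0.1263 → 12.6 m.u.

12.6 m.u.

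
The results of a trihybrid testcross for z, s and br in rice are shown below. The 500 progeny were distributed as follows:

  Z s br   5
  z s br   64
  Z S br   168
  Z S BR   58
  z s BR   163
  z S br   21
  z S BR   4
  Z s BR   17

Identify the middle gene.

s

The two most frequent reciprocal classes, z s BR and Z S br, are the parental types, so the F1 was z s BR / Z S br.
The two rarest classes, z S BR and Z s br, are the double crossovers. Comparing them with the parentals, only the s allele has switched, so s is the middle locus and the order is z – s – br.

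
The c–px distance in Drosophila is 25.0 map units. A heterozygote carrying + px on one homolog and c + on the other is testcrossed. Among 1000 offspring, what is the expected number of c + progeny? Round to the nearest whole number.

A map distance of 25.0 map units corresponds to a recombination frequency of 0.250.
The F1 is + px / c +, so c + is a parental gamete class with expected frequency (1 − r)/2 = 0.750/2 = 0.3750.
Expected number = 0.3750 × 1000 = 375.00 ≈ 375.

375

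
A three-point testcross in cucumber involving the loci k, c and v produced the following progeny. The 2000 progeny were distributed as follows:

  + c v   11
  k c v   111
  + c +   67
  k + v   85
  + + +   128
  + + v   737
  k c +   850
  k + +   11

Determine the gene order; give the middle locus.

The two most frequent reciprocal classes, + + v and k c +, are the parental types, so the F1 was + + v / k c +.
The two rarest classes, + c v and k + +, are the double crossovers. Comparing them with the parentals, only the c allele has switched, so c is the middle locus and the order is v – c – k.

c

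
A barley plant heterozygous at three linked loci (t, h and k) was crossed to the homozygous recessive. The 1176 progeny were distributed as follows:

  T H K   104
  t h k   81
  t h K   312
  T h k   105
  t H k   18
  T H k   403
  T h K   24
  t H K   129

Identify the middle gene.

t

The two most frequent reciprocal classes, T H k and t h K, are the parental types, so the F1 was T H k / t h K.
The two rarest classes, t H k and T h K, are the double crossovers. Comparing them with the parentals, only the t allele has switched, so t is the middle locus and the order is k – t – h.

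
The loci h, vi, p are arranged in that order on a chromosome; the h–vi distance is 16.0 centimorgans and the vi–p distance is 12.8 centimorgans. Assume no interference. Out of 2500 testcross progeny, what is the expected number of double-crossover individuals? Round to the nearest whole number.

Map distances give recombination frequencies of 0.160 and 0.128 for the two intervals.
With no interference, expected double-crossover frequency = 0.160 × 0.128 = 0.02048.
Expected number = 0.02048 × 2500 = 51.20 ≈ 51.

51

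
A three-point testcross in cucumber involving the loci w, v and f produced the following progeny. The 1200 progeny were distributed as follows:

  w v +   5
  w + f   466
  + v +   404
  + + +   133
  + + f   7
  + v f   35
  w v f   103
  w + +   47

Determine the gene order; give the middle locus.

The two most frequent reciprocal classes, w + f and + v +, are the parental types, so the F1 was w + f / + v +.
The two rarest classes, + + f and w v +, are the double crossovers. Comparing them with the parentals, only the w allele has switched, so w is the middle locus and the order is v – w – f.

w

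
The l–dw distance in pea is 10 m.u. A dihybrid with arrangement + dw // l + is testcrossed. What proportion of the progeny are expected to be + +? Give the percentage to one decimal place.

5.0%

A map distance of 10 m.u. corresponds to a recombination frequency of 0.100.
The F1 is + dw / l +, so + + is a recombinant gamete class with expected frequency r/2 = 0.100/2 = 0.0500.
That is 0.0500 = 5.0% of the progeny.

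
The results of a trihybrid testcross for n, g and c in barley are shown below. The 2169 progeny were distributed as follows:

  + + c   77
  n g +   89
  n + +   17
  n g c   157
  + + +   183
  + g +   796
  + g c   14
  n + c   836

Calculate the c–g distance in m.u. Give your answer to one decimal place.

17.1 m.u.

The two most frequent reciprocal classes, + g + and n + c, are the parental types, so the F1 was + g + / n + c.
The two rarest classes, + g c and n + +, are the double crossovers. Comparing them with the parentals, only the c allele has switched, so c is the middle locus and the order is g – c – n.
Crossovers in the g–c interval produce the single-crossover classes + + + and n g c (183 + 157 = 340) plus the double crossovers (31).
RF(g–c) = (340 + 31) / 2169 = 371/2169 = 0.1710 → 17.1 m.u.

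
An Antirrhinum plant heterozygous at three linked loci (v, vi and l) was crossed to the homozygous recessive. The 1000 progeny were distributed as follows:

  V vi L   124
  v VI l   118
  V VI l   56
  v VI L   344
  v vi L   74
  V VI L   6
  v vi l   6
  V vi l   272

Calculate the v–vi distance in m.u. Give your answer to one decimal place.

The two most frequent reciprocal classes, v VI L and V vi l, are the parental types, so the F1 was v VI L / V vi l.
The two rarest classes, V VI L and v vi l, are the double crossovers. Comparing them with the parentals, only the v allele has switched, so v is the middle locus and the order is vi – v – l.
Crossovers in the vi–v interval produce the single-crossover classes v vi L and V VI l (74 + 56 = 130) plus the double crossovers (12).
RF(vi–v) = (130 + 12) / 1000 = 142/1000 = 0.1420 → 14.2 m.u.

14.2 m.u.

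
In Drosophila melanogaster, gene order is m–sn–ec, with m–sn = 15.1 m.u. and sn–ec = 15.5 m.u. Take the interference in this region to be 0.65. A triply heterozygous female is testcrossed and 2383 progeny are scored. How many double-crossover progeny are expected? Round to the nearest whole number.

Map distances give recombination frequencies of 0.151 and 0.155 for the two intervals.
With interference 0.65 (so coincidence = 0.35), expected double-crossover frequency = 0.151 × 0.155 × 0.35 = 0.00819.
Expected number = 0.00819 × 2383 = 19.52 ≈ 20.

20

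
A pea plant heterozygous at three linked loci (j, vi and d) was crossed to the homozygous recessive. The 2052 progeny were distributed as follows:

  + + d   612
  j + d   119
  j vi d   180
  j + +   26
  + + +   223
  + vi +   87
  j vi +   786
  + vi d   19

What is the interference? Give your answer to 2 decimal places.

0.18

The two most frequent reciprocal classes, + + d and j vi +, are the parental types, so the F1 was + + d / j vi +.
The two rarest classes, + vi d and j + +, are the double crossovers. Comparing them with the parentals, only the vi allele has switched, so vi is the middle locus and the order is d – vi – j.
d–vi: (403 + 45)/2052 = 0.2183; vi–j: (206 + 45)/2052 = 0.1223.
Expected DCO frequency = 0.2183 × 0.1223 ≈ 0.02670; observed = 45/2052 ≈ 0.02193.
Coefficient of coincidence = 0.02193/0.02670 ≈ 0.82; interference = 1 − 0.82 = 0.18.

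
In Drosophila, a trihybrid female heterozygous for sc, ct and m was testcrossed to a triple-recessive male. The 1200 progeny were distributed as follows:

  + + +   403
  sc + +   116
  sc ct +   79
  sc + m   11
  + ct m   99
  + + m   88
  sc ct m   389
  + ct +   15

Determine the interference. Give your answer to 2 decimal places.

The two most frequent reciprocal classes, + + + and sc ct m, are the parental types, so the F1 was + + + / sc ct m.
The two rarest classes, + ct + and sc + m, are the double crossovers. Comparing them with the parentals, only the ct allele has switched, so ct is the middle locus and the order is sc – ct – m.
sc–ct: (215 + 26)/1200 = 0.2008; ct–m: (167 + 26)/1200 = 0.1608.
Expected DCO frequency = 0.2008 × 0.1608 ≈ 0.03229; observed = 26/1200 ≈ 0.02167.
Coefficient of coincidence = 0.02167/0.03229 ≈ 0.67; interference = 1 − 0.67 = 0.33.

0.33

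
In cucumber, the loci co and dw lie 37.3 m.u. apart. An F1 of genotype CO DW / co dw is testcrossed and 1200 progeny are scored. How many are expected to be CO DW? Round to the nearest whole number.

A map distance of 37.3 m.u. corresponds to a recombination frequency of 0.373.
The F1 is CO DW / co dw, so CO DW is a parental gamete class with expected frequency (1 − r)/2 = 0.627/2 = 0.3135.
Expected number = 0.3135 × 1200 = 376.20 ≈ 376.

376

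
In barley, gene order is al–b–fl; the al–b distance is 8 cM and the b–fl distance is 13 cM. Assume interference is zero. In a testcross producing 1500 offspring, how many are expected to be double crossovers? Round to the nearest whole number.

Map distances give recombination frequencies of 0.080 and 0.130 for the two intervals.
With no interference, expected double-crossover frequency = 0.080 × 0.130 = 0.01040.
Expected number = 0.01040 × 1500 = 15.60 ≈ 16.

16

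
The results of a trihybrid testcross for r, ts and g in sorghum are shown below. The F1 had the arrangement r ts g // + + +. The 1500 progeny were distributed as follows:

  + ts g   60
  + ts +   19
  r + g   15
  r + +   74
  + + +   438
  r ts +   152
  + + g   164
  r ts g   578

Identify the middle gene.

The two rarest classes, r + g and + ts +, are the double crossovers. Comparing them with the parentals, only the ts allele has switched, so ts is the middle locus and the order is g – ts – r.

ts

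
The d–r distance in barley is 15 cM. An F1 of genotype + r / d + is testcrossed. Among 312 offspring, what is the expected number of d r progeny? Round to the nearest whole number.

23

A map distance of 15 cM corresponds to a recombination frequency of 0.150.
The F1 is + r / d +, so d r is a recombinant gamete class with expected frequency r/2 = 0.150/2 = 0.0750.
Expected number = 0.0750 × 312 = 23.40 ≈ 23.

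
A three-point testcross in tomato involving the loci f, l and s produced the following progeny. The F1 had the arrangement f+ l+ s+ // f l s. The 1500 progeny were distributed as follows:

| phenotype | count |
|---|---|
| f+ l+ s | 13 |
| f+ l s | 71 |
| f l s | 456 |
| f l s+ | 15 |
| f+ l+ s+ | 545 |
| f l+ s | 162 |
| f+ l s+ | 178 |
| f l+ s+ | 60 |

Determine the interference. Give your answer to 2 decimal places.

0.28

The two rarest classes, f+ l+ s and f l s+, are the double crossovers. Comparing them with the parentals, only the s allele has switched, so s is the middle locus and the order is l – s – f.
l–s: (340 + 28)/1500 = 0.2453; s–f: (131 + 28)/1500 = 0.1060.
Expected DCO frequency = 0.2453 × 0.1060 ≈ 0.02600; observed = 28/1500 ≈ 0.01867.
Coefficient of coincidence = 0.01867/0.02600 ≈ 0.72; interference = 1 − 0.72 = 0.28.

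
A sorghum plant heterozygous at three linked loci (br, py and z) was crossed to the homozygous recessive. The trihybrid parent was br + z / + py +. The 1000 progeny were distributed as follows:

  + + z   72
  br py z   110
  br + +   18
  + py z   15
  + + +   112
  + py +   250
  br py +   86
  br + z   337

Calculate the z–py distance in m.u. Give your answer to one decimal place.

The two rarest classes, br + + and + py z, are the double crossovers. Comparing them with the parentals, only the z allele has switched, so z is the middle locus and the order is br – z – py.
Crossovers in the z–py interval produce the single-crossover classes br py z and + + + (110 + 112 = 222) plus the double crossovers (33).
RF(z–py) = (222 + 33) / 1000 = 255/1000 = 0.2550 → 25.5 m.u.

25.5 m.u.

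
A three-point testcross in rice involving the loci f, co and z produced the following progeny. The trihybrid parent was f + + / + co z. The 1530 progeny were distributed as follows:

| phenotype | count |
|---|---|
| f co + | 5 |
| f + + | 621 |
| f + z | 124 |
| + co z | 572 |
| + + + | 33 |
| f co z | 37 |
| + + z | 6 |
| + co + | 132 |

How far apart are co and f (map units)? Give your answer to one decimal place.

5.3 map units

The two rarest classes, f co + and + + z, are the double crossovers. Comparing them with the parentals, only the co allele has switched, so co is the middle locus and the order is z – co – f.
Crossovers in the co–f interval produce the single-crossover classes + + + and f co z (33 + 37 = 70) plus the double crossovers (11).
RF(co–f) = (70 + 11) / 1530 = 81/1530 = 0.0529 → 5.3 map units.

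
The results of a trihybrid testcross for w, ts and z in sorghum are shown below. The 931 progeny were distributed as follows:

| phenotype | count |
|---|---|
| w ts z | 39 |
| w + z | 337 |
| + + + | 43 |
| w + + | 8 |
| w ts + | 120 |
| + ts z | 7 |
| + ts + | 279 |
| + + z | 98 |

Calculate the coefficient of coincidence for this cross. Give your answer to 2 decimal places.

0.62

The two most frequent reciprocal classes, w + z and + ts +, are the parental types, so the F1 was w + z / + ts +.
The two rarest classes, w + + and + ts z, are the double crossovers. Comparing them with the parentals, only the z allele has switched, so z is the middle locus and the order is ts – z – w.
ts–z: (82 + 15)/931 = 0.1042; z–w: (218 + 15)/931 = 0.2503.
Expected DCO frequency = 0.1042 × 0.2503 ≈ 0.02608; observed = 15/931 ≈ 0.01611.
Coefficient of coincidence = 0.01611/0.02608 ≈ 0.62.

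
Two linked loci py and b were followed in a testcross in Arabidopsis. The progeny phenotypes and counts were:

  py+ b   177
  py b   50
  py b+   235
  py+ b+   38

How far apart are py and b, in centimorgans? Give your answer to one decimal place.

The two most frequent classes, py+ b (177) and py b+ (235), are the parental types, so the F1 was py+ b / py b+.
The recombinant classes are py+ b+ and py b: 38 + 50 = 88.
Recombination frequency = 88/500 = 0.1760 ≈ 17.6%, i.e. 17.6 centimorgans.

17.6 centimorgans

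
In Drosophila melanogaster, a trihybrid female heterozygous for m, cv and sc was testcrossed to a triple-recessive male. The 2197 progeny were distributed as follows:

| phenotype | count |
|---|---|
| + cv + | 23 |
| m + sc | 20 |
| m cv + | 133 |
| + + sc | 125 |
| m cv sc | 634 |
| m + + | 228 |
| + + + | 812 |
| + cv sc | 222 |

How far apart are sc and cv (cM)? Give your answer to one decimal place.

The two most frequent reciprocal classes, m cv sc and + + +, are the parental types, so the F1 was m cv sc / + + +.
The two rarest classes, m + sc and + cv +, are the double crossovers. Comparing them with the parentals, only the cv allele has switched, so cv is the middle locus and the order is m – cv – sc.
Crossovers in the cv–sc interval produce the single-crossover classes m cv + and + + sc (133 + 125 = 258) plus the double crossovers (43).
RF(cv–sc) = (258 + 43) / 2197 = 301/2197 = 0.1370 → 13.7 cM.

13.7 cM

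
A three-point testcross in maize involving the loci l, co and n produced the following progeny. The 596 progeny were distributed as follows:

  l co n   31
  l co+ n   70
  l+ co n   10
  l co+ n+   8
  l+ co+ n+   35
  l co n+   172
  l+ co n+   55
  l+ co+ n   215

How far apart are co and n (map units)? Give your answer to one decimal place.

The two most frequent reciprocal classes, l+ co+ n and l co n+, are the parental types, so the F1 was l+ co+ n / l co n+.
The two rarest classes, l+ co n and l co+ n+, are the double crossovers. Comparing them with the parentals, only the co allele has switched, so co is the middle locus and the order is n – co – l.
Crossovers in the n–co interval produce the single-crossover classes l+ co+ n+ and l co n (35 + 31 = 66) plus the double crossovers (18).
RF(n–co) = (66 + 18) / 596 = 84/596 = 0.1409 → 14.1 map units.

14.1 map units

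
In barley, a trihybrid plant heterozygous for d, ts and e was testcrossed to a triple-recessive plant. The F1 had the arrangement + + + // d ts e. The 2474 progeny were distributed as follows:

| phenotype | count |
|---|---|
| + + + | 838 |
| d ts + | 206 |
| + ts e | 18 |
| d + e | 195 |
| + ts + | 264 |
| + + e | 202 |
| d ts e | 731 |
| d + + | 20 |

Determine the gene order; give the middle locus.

The two rarest classes, d + + and + ts e, are the double crossovers. Comparing them with the parentals, only the d allele has switched, so d is the middle locus and the order is ts – d – e.

d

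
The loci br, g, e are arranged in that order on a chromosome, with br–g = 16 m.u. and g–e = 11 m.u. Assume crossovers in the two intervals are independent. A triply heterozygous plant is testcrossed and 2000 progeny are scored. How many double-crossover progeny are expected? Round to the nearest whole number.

35

Map distances give recombination frequencies of 0.160 and 0.110 for the two intervals.
With no interference, expected double-crossover frequency = 0.160 × 0.110 = 0.01760.
Expected number = 0.01760 × 2000 = 35.20 ≈ 35.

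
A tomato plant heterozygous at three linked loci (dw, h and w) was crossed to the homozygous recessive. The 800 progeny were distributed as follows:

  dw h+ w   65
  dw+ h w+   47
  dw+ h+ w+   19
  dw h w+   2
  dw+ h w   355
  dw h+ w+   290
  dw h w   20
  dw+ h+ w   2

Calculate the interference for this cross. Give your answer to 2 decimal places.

0.36

The two most frequent reciprocal classes, dw+ h w and dw h+ w+, are the parental types, so the F1 was dw+ h w / dw h+ w+.
The two rarest classes, dw+ h+ w and dw h w+, are the double crossovers. Comparing them with the parentals, only the h allele has switched, so h is the middle locus and the order is w – h – dw.
w–h: (112 + 4)/800 = 0.1450; h–dw: (39 + 4)/800 = 0.0537.
Expected DCO frequency = 0.1450 × 0.0537 ≈ 0.00779; observed = 4/800 ≈ 0.00500.
Coefficient of coincidence = 0.00500/0.00779 ≈ 0.64; interference = 1 − 0.64 = 0.36.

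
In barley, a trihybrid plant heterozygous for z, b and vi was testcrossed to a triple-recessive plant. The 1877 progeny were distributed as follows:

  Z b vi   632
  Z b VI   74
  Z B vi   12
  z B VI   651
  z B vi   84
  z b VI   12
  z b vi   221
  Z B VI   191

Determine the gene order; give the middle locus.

b

The two most frequent reciprocal classes, z B VI and Z b vi, are the parental types, so the F1 was z B VI / Z b vi.
The two rarest classes, z b VI and Z B vi, are the double crossovers. Comparing them with the parentals, only the b allele has switched, so b is the middle locus and the order is z – b – vi.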